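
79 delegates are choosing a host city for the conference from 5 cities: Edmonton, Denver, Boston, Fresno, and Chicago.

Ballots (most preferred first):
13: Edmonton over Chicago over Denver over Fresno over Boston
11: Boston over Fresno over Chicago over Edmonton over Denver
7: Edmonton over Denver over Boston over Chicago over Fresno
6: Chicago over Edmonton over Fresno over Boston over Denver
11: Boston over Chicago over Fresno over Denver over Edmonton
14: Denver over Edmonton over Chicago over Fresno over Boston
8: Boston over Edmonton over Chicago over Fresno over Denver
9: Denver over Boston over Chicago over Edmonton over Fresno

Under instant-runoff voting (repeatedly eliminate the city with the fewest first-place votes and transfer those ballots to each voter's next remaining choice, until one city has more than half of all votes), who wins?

Edmonton

Round 1: Edmonton 20, Denver 23, Boston 30, Fresno 0, Chicago 6. Fresno eliminated.
Round 2: Edmonton 20, Denver 23, Boston 30, Chicago 6. Chicago eliminated.
Round 3: Edmonton 26, Denver 23, Boston 30. Denver eliminated.
Round 4: Edmonton 40, Boston 39. Edmonton has a majority (≥40).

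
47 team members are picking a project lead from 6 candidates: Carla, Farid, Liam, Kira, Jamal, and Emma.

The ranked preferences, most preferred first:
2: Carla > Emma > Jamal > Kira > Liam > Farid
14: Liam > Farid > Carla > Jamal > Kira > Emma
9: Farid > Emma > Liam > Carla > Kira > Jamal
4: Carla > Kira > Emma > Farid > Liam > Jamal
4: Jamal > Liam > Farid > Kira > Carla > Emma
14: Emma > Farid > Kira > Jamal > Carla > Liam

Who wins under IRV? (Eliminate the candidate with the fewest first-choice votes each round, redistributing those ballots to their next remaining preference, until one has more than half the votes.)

Emma

Round 1: Carla 6, Farid 9, Liam 14, Kira 0, Jamal 4, Emma 14. Kira eliminated.
Round 2: Carla 6, Farid 9, Liam 14, Jamal 4, Emma 14. Jamal eliminated.
Round 3: Carla 6, Farid 9, Liam 18, Emma 14. Carla eliminated.
Round 4: Farid 9, Liam 18, Emma 20. Farid eliminated.
Round 5: Liam 18, Emma 29. Emma has a majority (≥24).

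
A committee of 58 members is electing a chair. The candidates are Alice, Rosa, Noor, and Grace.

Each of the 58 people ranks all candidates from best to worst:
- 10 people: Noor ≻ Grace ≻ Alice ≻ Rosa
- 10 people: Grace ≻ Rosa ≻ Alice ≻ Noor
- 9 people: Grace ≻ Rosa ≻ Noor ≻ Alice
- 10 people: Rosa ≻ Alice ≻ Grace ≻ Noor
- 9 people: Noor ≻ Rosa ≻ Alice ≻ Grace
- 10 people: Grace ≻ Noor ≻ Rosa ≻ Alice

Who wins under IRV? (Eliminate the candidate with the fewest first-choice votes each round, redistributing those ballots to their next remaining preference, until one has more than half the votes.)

Grace

Round 1: Alice 0, Rosa 10, Noor 19, Grace 29. Alice eliminated.
Round 2: Rosa 10, Noor 19, Grace 29. Rosa eliminated.
Round 3: Noor 19, Grace 39. Grace has a majority (≥30).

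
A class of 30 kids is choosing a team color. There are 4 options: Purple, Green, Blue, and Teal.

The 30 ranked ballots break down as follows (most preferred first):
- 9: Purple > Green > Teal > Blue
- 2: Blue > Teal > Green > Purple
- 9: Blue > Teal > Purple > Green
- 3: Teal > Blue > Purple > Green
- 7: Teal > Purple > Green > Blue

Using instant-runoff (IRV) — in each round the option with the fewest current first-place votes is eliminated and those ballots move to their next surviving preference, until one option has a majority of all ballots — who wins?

Teal

Round 1: Purple 9, Green 0, Blue 11, Teal 10. Green eliminated.
Round 2: Purple 9, Blue 11, Teal 10. Purple eliminated.
Round 3: Blue 11, Teal 19. Teal has a majority (≥16).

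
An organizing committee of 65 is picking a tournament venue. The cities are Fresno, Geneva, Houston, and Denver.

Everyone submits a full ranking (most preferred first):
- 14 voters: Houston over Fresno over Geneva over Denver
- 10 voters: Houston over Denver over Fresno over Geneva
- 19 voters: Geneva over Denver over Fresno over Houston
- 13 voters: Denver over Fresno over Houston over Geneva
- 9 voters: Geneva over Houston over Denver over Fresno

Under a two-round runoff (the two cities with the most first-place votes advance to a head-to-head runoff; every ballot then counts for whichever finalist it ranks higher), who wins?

Houston

Round 1 first-place votes: Fresno 0, Geneva 28, Houston 24, Denver 13. Geneva and Houston advance.
Runoff: Geneva is ranked above Houston on 28 ballots, Houston above Geneva on 37.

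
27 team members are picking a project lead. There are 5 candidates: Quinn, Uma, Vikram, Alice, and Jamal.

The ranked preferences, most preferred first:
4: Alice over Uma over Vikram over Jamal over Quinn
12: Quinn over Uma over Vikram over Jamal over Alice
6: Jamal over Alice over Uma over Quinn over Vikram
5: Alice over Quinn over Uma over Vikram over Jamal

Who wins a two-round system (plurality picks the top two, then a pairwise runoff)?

Alice

Round 1 first-place votes: Quinn 12, Uma 0, Vikram 0, Alice 9, Jamal 6. Quinn and Alice advance.
Runoff: Quinn is ranked above Alice on 12 ballots, Alice above Quinn on 15.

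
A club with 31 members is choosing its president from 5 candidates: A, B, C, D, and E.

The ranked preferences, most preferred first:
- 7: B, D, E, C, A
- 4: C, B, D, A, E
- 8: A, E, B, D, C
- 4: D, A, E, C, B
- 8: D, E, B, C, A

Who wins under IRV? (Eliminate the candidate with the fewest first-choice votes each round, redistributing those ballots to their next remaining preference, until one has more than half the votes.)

B

Round 1: A 8, B 7, C 4, D 12, E 0. E eliminated.
Round 2: A 8, B 7, C 4, D 12. C eliminated.
Round 3: A 8, B 11, D 12. A eliminated.
Round 4: B 19, D 12. B has a majority (≥16).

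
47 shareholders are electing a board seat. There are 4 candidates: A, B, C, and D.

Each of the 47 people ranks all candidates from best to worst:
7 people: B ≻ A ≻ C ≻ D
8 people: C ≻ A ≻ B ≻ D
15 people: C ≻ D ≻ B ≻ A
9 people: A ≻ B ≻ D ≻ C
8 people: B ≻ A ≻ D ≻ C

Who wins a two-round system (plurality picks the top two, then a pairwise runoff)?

Round 1 first-place votes: A 9, B 15, C 23, D 0. C and B advance.
Runoff: C is ranked above B on 23 ballots, B above C on 24.

B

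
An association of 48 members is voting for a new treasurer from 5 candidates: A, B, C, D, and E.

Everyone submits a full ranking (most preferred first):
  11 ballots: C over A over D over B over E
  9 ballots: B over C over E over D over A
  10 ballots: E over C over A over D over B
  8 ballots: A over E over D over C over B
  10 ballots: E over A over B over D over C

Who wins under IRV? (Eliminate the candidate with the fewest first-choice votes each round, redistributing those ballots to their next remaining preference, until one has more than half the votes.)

E

Round 1: A 8, B 9, C 11, D 0, E 20. D eliminated.
Round 2: A 8, B 9, C 11, E 20. A eliminated.
Round 3: B 9, C 11, E 28. E has a majority (≥25).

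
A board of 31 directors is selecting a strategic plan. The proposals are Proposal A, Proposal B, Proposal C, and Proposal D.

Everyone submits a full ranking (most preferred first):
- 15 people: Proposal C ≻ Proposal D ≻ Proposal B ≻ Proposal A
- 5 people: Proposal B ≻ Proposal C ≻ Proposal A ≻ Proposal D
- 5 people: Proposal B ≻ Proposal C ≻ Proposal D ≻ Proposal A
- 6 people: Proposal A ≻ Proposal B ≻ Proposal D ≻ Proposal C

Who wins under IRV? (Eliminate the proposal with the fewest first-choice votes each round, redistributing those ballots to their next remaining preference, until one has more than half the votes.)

Round 1: Proposal A 6, Proposal B 10, Proposal C 15, Proposal D 0. Proposal D eliminated.
Round 2: Proposal A 6, Proposal B 10, Proposal C 15. Proposal A eliminated.
Round 3: Proposal B 16, Proposal C 15. Proposal B has a majority (≥16).

Proposal B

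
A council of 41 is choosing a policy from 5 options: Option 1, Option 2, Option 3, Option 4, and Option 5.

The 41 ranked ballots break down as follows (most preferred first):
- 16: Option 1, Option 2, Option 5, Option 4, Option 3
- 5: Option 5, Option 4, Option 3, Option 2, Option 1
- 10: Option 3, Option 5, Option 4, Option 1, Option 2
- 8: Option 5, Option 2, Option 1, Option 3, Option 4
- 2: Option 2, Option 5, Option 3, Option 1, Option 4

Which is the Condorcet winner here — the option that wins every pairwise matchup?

Option 5

Option 5 vs Option 1: 25–16
Option 5 vs Option 2: 23–18
Option 5 vs Option 3: 31–10
Option 5 vs Option 4: 41–0
Option 5 beats every other option.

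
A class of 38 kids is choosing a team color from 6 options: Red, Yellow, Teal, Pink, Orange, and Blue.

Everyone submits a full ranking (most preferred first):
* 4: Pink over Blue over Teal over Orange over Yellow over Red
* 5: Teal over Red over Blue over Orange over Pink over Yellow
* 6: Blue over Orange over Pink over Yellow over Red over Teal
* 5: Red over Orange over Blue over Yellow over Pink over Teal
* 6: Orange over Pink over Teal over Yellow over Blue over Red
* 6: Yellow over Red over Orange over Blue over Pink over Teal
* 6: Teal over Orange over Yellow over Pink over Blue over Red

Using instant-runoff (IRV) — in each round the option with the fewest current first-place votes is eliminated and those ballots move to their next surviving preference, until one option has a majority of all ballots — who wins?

Orange

Round 1: Red 5, Yellow 6, Teal 11, Pink 4, Orange 6, Blue 6. Pink eliminated.
Round 2: Red 5, Yellow 6, Teal 11, Orange 6, Blue 10. Red eliminated.
Round 3: Yellow 6, Teal 11, Orange 11, Blue 10. Yellow eliminated.
Round 4: Teal 11, Orange 17, Blue 10. Blue eliminated.
Round 5: Teal 15, Orange 23. Orange has a majority (≥20).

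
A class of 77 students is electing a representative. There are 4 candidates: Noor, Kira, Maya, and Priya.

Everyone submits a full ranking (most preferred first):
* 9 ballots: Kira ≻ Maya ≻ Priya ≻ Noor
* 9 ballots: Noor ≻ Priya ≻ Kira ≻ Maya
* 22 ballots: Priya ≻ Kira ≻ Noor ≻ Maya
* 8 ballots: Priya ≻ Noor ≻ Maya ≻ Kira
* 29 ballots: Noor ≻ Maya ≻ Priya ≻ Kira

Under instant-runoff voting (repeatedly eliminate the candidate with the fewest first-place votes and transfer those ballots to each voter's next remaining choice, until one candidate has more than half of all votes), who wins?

Round 1: Noor 38, Kira 9, Maya 0, Priya 30. Maya eliminated.
Round 2: Noor 38, Kira 9, Priya 30. Kira eliminated.
Round 3: Noor 38, Priya 39. Priya has a majority (≥39).

Priya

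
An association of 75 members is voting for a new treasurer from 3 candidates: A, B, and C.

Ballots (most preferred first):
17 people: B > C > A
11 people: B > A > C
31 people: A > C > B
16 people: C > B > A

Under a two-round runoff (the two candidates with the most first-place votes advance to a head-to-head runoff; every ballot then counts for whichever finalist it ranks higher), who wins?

B

Round 1 first-place votes: A 31, B 28, C 16. A and B advance.
Runoff: A is ranked above B on 31 ballots, B above A on 44.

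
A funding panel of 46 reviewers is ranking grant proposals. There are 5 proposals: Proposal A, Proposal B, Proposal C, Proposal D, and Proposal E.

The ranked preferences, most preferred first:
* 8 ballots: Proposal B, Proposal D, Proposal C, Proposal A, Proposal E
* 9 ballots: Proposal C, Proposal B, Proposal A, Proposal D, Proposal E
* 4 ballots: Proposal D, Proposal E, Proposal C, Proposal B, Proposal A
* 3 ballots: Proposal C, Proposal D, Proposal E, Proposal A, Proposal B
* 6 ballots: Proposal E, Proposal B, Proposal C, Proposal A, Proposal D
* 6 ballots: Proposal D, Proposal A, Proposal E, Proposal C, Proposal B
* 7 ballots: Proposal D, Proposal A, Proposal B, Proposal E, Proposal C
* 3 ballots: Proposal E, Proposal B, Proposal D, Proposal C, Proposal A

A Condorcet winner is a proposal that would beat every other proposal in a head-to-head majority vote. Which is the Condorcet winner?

Proposal B

Proposal B vs Proposal A: 30–16
Proposal B vs Proposal C: 24–22
Proposal B vs Proposal D: 26–20
Proposal B vs Proposal E: 24–22
Proposal B beats every other proposal.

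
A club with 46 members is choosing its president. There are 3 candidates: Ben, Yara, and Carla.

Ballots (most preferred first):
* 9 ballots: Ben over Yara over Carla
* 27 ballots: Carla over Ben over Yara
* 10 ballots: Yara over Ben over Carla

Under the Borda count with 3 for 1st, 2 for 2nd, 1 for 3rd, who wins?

Ben: 9×3 + 27×2 + 10×2 = 101
Yara: 9×2 + 27×1 + 10×3 = 75
Carla: 9×1 + 27×3 + 10×1 = 100

Ben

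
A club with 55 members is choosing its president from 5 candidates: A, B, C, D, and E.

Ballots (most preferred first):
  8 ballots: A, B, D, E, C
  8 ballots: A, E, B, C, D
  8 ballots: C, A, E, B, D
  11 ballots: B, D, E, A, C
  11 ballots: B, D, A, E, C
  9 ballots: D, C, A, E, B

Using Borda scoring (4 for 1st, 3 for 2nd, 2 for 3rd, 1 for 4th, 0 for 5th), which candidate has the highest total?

A

A: 8×4 + 8×4 + 8×3 + 11×1 + 11×2 + 9×2 = 139
B: 8×3 + 8×2 + 8×1 + 11×4 + 11×4 + 9×0 = 136
C: 8×0 + 8×1 + 8×4 + 11×0 + 11×0 + 9×3 = 67
D: 8×2 + 8×0 + 8×0 + 11×3 + 11×3 + 9×4 = 118
E: 8×1 + 8×3 + 8×2 + 11×2 + 11×1 + 9×1 = 90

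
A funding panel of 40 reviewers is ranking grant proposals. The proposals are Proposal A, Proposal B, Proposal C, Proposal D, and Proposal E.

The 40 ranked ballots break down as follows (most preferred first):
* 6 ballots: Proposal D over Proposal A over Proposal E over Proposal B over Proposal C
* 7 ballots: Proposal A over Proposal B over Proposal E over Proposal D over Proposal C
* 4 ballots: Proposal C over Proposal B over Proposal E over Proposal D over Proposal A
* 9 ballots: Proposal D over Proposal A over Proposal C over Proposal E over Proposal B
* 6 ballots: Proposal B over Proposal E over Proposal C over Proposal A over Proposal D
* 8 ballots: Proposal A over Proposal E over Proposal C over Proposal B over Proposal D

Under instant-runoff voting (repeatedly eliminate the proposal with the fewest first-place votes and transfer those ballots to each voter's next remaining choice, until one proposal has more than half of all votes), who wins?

Round 1: Proposal A 15, Proposal B 6, Proposal C 4, Proposal D 15, Proposal E 0. Proposal E eliminated.
Round 2: Proposal A 15, Proposal B 6, Proposal C 4, Proposal D 15. Proposal C eliminated.
Round 3: Proposal A 15, Proposal B 10, Proposal D 15. Proposal B eliminated.
Round 4: Proposal A 21, Proposal D 19. Proposal A has a majority (≥21).

Proposal A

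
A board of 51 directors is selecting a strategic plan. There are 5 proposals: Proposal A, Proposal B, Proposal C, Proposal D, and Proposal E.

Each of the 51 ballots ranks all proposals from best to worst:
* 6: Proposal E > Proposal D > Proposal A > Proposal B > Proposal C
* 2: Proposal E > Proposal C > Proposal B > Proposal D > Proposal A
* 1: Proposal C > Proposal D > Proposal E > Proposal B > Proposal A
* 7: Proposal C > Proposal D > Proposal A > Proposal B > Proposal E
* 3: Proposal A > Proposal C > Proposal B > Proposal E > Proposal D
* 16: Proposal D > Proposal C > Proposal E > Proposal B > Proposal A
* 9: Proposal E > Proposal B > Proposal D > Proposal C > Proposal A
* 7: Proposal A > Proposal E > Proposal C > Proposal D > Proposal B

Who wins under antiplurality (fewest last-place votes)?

Last-place votes: Proposal A 28, Proposal B 7, Proposal C 6, Proposal D 3, Proposal E 7.

Proposal D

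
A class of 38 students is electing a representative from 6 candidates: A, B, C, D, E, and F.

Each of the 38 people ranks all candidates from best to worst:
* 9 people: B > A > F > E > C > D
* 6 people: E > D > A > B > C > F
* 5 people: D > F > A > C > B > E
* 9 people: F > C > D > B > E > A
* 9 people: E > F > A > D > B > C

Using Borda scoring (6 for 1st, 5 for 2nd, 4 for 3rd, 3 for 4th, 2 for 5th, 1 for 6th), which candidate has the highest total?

A: 9×5 + 6×4 + 5×4 + 9×1 + 9×4 = 134
B: 9×6 + 6×3 + 5×2 + 9×3 + 9×2 = 127
C: 9×2 + 6×2 + 5×3 + 9×5 + 9×1 = 99
D: 9×1 + 6×5 + 5×6 + 9×4 + 9×3 = 132
E: 9×3 + 6×6 + 5×1 + 9×2 + 9×6 = 140
F: 9×4 + 6×1 + 5×5 + 9×6 + 9×5 = 166

F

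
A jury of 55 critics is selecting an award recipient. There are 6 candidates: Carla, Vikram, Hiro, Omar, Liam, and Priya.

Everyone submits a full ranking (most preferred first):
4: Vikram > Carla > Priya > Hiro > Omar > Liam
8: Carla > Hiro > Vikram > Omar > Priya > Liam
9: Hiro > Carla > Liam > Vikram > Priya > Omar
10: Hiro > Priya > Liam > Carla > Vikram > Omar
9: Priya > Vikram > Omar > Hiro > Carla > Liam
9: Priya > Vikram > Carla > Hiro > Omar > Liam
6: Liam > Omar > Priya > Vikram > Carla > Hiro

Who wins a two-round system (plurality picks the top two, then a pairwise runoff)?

Priya

Round 1 first-place votes: Carla 8, Vikram 4, Hiro 19, Omar 0, Liam 6, Priya 18. Hiro and Priya advance.
Runoff: Hiro is ranked above Priya on 27 ballots, Priya above Hiro on 28.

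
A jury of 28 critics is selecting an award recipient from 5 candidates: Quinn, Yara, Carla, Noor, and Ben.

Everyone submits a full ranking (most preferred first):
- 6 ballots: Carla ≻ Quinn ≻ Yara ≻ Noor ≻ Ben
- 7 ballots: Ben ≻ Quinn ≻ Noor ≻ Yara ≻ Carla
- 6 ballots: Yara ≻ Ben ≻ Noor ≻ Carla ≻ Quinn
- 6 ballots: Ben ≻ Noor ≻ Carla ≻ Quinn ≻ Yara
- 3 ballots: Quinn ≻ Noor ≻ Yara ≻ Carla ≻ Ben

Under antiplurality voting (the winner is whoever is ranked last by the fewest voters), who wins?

Last-place votes: Quinn 6, Yara 6, Carla 7, Noor 0, Ben 9.

Noor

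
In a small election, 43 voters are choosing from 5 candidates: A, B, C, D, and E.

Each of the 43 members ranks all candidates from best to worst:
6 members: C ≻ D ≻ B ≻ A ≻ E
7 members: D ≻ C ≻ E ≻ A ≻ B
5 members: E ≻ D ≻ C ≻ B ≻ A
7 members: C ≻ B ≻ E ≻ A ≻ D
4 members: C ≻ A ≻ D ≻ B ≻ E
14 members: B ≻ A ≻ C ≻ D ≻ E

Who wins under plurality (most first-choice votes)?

First-place votes: A 0, B 14, C 17, D 7, E 5.

C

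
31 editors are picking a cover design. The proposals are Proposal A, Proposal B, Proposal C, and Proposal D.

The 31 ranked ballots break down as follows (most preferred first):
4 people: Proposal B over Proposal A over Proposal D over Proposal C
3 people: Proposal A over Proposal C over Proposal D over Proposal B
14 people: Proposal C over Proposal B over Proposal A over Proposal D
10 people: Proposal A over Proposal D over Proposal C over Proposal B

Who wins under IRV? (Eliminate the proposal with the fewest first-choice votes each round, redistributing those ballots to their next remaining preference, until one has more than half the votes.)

Proposal A

Round 1: Proposal A 13, Proposal B 4, Proposal C 14, Proposal D 0. Proposal D eliminated.
Round 2: Proposal A 13, Proposal B 4, Proposal C 14. Proposal B eliminated.
Round 3: Proposal A 17, Proposal C 14. Proposal A has a majority (≥16).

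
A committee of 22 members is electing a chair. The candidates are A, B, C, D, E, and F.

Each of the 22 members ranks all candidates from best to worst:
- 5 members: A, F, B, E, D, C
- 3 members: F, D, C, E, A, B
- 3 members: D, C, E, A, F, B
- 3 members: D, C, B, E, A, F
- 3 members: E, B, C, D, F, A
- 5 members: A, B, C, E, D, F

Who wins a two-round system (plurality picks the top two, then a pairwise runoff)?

D

Round 1 first-place votes: A 10, B 0, C 0, D 6, E 3, F 3. A and D advance.
Runoff: A is ranked above D on 10 ballots, D above A on 12.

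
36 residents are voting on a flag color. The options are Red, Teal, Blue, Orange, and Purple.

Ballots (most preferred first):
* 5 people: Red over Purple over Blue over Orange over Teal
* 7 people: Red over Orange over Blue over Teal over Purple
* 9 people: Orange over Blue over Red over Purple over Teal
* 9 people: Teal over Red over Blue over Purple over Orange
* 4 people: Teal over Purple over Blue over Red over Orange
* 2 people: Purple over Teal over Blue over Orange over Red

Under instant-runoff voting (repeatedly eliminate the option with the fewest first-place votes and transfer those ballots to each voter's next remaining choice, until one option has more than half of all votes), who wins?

Red

Round 1: Red 12, Teal 13, Blue 0, Orange 9, Purple 2. Blue eliminated.
Round 2: Red 12, Teal 13, Orange 9, Purple 2. Purple eliminated.
Round 3: Red 12, Teal 15, Orange 9. Orange eliminated.
Round 4: Red 21, Teal 15. Red has a majority (≥19).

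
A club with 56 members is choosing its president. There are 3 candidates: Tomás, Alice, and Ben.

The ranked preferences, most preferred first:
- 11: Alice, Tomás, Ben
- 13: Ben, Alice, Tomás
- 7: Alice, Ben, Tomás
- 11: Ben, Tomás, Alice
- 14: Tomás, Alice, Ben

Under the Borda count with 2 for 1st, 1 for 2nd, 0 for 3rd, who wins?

Tomás: 11×1 + 13×0 + 7×0 + 11×1 + 14×2 = 50
Alice: 11×2 + 13×1 + 7×2 + 11×0 + 14×1 = 63
Ben: 11×0 + 13×2 + 7×1 + 11×2 + 14×0 = 55

Alice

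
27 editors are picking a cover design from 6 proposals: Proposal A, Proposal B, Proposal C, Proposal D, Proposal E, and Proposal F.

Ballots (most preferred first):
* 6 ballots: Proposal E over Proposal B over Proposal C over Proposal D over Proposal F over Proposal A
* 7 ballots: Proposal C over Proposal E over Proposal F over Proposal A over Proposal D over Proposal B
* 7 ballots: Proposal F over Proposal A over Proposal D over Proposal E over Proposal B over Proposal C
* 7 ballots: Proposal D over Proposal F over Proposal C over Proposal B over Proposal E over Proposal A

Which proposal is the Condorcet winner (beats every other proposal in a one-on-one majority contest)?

Proposal F vs Proposal A: 27–0
Proposal F vs Proposal B: 21–6
Proposal F vs Proposal C: 14–13
Proposal F vs Proposal D: 14–13
Proposal F vs Proposal E: 14–13
Proposal F beats every other proposal.

Proposal F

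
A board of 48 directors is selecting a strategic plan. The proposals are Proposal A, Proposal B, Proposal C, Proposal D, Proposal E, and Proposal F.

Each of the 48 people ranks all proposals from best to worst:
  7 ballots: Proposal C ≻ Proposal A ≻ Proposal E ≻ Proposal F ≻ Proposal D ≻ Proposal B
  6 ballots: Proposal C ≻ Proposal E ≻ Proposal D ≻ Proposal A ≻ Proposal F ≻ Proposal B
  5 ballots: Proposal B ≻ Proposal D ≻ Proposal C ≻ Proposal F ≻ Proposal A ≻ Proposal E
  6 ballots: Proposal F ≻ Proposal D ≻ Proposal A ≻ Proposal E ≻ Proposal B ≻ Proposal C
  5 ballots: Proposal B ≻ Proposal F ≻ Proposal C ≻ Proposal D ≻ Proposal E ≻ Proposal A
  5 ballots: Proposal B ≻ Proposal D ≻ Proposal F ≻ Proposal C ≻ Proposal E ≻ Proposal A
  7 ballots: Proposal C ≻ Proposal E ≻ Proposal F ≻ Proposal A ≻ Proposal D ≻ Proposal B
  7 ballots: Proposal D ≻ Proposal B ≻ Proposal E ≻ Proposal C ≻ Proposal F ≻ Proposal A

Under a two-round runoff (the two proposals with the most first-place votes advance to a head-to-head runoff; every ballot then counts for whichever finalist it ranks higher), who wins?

Round 1 first-place votes: Proposal A 0, Proposal B 15, Proposal C 20, Proposal D 7, Proposal E 0, Proposal F 6. Proposal C and Proposal B advance.
Runoff: Proposal C is ranked above Proposal B on 20 ballots, Proposal B above Proposal C on 28.

Proposal B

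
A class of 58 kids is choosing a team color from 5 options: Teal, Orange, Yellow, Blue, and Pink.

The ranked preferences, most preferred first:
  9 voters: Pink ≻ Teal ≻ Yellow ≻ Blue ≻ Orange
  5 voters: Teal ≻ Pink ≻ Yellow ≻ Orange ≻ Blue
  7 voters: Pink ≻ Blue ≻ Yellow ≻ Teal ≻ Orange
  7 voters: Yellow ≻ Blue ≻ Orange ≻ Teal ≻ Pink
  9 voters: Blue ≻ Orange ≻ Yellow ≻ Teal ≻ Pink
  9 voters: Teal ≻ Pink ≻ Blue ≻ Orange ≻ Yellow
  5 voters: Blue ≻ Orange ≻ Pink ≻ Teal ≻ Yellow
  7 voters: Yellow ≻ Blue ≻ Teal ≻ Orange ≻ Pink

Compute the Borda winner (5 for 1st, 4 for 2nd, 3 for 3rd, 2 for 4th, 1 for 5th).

Blue

Teal: 9×4 + 5×5 + 7×2 + 7×2 + 9×2 + 9×5 + 5×2 + 7×3 = 183
Orange: 9×1 + 5×2 + 7×1 + 7×3 + 9×4 + 9×2 + 5×4 + 7×2 = 135
Yellow: 9×3 + 5×3 + 7×3 + 7×5 + 9×3 + 9×1 + 5×1 + 7×5 = 174
Blue: 9×2 + 5×1 + 7×4 + 7×4 + 9×5 + 9×3 + 5×5 + 7×4 = 204
Pink: 9×5 + 5×4 + 7×5 + 7×1 + 9×1 + 9×4 + 5×3 + 7×1 = 174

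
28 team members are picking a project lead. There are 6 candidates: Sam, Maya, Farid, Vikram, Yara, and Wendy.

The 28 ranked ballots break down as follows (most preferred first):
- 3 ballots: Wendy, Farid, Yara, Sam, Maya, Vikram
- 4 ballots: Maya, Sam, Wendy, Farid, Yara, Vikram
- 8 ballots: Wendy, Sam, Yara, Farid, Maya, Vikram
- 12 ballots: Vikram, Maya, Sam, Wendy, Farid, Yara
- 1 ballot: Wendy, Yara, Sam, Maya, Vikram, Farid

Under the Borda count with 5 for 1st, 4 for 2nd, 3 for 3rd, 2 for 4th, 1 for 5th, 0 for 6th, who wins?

Wendy

Sam: 3×2 + 4×4 + 8×4 + 12×3 + 1×3 = 93
Maya: 3×1 + 4×5 + 8×1 + 12×4 + 1×2 = 81
Farid: 3×4 + 4×2 + 8×2 + 12×1 + 1×0 = 48
Vikram: 3×0 + 4×0 + 8×0 + 12×5 + 1×1 = 61
Yara: 3×3 + 4×1 + 8×3 + 12×0 + 1×4 = 41
Wendy: 3×5 + 4×3 + 8×5 + 12×2 + 1×5 = 96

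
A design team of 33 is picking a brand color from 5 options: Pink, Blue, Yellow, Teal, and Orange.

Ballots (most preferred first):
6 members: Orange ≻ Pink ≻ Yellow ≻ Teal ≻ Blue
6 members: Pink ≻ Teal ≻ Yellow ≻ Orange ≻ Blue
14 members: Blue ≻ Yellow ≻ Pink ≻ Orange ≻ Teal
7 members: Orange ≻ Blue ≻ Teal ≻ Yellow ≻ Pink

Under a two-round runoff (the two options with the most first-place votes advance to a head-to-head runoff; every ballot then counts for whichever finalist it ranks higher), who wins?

Orange

Round 1 first-place votes: Pink 6, Blue 14, Yellow 0, Teal 0, Orange 13. Blue and Orange advance.
Runoff: Blue is ranked above Orange on 14 ballots, Orange above Blue on 19.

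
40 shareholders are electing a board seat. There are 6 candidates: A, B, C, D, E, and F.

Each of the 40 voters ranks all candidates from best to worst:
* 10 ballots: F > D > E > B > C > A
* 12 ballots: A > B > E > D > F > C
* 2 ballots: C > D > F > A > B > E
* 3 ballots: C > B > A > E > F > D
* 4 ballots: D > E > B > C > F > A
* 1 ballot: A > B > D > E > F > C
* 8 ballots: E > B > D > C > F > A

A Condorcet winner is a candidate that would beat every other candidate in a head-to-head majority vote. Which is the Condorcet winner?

E

E vs A: 22–18
E vs B: 22–18
E vs C: 35–5
E vs D: 23–17
E vs F: 28–12
E beats every other candidate.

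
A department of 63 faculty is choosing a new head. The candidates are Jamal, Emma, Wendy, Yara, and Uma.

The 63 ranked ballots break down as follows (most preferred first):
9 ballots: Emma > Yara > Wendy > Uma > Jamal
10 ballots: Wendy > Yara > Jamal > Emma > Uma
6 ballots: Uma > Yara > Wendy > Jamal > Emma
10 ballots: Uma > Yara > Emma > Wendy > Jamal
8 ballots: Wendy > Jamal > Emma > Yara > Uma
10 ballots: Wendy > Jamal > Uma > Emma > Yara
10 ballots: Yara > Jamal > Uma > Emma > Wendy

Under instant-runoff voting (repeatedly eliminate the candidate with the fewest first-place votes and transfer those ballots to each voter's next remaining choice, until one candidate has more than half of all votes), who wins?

Yara

Round 1: Jamal 0, Emma 9, Wendy 28, Yara 10, Uma 16. Jamal eliminated.
Round 2: Emma 9, Wendy 28, Yara 10, Uma 16. Emma eliminated.
Round 3: Wendy 28, Yara 19, Uma 16. Uma eliminated.
Round 4: Wendy 28, Yara 35. Yara has a majority (≥32).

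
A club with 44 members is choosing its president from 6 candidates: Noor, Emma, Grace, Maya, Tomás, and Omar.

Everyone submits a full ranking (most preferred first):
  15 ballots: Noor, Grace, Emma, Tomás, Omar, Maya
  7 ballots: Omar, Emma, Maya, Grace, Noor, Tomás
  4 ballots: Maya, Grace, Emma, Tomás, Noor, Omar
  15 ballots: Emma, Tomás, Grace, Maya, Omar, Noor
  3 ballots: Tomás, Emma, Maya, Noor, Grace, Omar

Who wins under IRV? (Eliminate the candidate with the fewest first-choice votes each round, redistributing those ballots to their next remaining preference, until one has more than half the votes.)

Round 1: Noor 15, Emma 15, Grace 0, Maya 4, Tomás 3, Omar 7. Grace eliminated.
Round 2: Noor 15, Emma 15, Maya 4, Tomás 3, Omar 7. Tomás eliminated.
Round 3: Noor 15, Emma 18, Maya 4, Omar 7. Maya eliminated.
Round 4: Noor 15, Emma 22, Omar 7. Omar eliminated.
Round 5: Noor 15, Emma 29. Emma has a majority (≥23).

Emma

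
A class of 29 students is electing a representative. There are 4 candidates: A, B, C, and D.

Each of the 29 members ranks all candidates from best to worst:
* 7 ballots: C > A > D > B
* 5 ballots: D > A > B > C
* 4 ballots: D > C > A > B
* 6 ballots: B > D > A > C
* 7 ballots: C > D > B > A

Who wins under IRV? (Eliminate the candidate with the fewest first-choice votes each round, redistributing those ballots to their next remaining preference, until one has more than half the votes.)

Round 1: A 0, B 6, C 14, D 9. A eliminated.
Round 2: B 6, C 14, D 9. B eliminated.
Round 3: C 14, D 15. D has a majority (≥15).

D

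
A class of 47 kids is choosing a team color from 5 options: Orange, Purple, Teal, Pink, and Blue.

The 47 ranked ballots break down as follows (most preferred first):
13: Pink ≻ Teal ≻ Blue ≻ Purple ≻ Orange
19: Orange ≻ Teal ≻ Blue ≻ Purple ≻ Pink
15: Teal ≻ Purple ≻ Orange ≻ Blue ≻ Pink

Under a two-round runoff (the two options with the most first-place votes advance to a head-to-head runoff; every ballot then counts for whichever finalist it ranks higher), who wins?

Teal

Round 1 first-place votes: Orange 19, Purple 0, Teal 15, Pink 13, Blue 0. Orange and Teal advance.
Runoff: Orange is ranked above Teal on 19 ballots, Teal above Orange on 28.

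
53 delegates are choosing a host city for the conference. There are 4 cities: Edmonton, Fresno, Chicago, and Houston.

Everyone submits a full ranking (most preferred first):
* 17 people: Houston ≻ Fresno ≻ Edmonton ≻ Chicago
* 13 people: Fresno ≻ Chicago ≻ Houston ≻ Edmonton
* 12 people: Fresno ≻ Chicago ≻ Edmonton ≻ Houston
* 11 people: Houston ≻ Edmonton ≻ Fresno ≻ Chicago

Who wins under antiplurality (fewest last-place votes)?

Fresno

Last-place votes: Edmonton 13, Fresno 0, Chicago 28, Houston 12.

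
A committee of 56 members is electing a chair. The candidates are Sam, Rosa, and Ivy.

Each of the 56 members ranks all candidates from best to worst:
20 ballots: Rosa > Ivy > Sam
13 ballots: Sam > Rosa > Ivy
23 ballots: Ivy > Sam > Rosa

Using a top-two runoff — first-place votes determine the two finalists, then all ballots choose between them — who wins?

Round 1 first-place votes: Sam 13, Rosa 20, Ivy 23. Ivy and Rosa advance.
Runoff: Ivy is ranked above Rosa on 23 ballots, Rosa above Ivy on 33.

Rosa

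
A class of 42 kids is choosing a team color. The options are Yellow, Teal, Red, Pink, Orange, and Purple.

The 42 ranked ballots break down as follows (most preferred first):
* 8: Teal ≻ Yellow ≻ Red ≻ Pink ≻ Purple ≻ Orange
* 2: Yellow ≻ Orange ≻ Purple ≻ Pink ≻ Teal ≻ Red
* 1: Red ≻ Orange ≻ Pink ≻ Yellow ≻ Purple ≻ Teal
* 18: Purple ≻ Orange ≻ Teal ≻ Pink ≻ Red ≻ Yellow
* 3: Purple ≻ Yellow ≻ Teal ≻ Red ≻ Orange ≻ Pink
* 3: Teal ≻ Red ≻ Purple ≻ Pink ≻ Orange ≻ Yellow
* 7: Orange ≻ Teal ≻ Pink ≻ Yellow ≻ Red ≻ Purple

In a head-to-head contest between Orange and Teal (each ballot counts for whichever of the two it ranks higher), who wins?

Orange is ranked above Teal on 28 ballots; Teal above Orange on 14.

Orange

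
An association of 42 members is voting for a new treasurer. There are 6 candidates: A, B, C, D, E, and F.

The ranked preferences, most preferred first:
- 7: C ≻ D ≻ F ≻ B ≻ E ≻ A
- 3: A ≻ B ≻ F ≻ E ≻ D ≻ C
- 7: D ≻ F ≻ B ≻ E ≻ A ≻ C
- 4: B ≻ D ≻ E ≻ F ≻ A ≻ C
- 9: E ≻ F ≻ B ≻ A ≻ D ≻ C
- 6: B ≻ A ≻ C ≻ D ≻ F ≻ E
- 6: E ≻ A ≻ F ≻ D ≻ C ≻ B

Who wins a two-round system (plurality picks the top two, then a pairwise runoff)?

Round 1 first-place votes: A 3, B 10, C 7, D 7, E 15, F 0. E and B advance.
Runoff: E is ranked above B on 15 ballots, B above E on 27.

B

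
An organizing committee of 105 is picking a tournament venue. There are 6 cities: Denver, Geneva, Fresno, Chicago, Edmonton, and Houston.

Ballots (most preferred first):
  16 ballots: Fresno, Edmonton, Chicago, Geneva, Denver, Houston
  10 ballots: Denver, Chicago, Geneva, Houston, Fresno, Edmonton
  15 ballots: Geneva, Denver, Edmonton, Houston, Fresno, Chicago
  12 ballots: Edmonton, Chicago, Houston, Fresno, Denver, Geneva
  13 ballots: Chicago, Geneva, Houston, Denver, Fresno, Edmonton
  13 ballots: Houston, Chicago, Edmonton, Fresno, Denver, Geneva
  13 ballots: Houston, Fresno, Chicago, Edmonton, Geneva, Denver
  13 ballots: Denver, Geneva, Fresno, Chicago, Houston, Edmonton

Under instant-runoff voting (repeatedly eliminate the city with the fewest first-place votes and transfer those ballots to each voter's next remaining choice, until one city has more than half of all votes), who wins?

Round 1: Denver 23, Geneva 15, Fresno 16, Chicago 13, Edmonton 12, Houston 26. Edmonton eliminated.
Round 2: Denver 23, Geneva 15, Fresno 16, Chicago 25, Houston 26. Geneva eliminated.
Round 3: Denver 38, Fresno 16, Chicago 25, Houston 26. Fresno eliminated.
Round 4: Denver 38, Chicago 41, Houston 26. Houston eliminated.
Round 5: Denver 38, Chicago 67. Chicago has a majority (≥53).

Chicago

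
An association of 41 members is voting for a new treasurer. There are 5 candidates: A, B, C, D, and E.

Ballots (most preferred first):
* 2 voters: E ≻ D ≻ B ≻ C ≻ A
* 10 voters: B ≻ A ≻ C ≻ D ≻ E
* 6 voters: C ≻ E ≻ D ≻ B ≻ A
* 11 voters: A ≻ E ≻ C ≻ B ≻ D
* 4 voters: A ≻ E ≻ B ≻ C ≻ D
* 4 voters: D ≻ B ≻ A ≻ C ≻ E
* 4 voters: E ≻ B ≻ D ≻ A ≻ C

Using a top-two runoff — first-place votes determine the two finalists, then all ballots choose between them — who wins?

B

Round 1 first-place votes: A 15, B 10, C 6, D 4, E 6. A and B advance.
Runoff: A is ranked above B on 15 ballots, B above A on 26.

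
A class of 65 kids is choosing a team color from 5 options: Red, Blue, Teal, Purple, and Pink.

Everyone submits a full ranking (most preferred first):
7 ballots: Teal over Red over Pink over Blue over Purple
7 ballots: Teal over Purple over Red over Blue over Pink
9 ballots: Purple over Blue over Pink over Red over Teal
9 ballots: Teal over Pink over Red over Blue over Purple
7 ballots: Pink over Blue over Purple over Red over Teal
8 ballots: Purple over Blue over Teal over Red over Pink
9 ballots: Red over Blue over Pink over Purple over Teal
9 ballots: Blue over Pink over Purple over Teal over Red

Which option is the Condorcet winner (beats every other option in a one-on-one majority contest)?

Blue

Blue vs Red: 33–32
Blue vs Teal: 42–23
Blue vs Purple: 41–24
Blue vs Pink: 42–23
Blue beats every other option.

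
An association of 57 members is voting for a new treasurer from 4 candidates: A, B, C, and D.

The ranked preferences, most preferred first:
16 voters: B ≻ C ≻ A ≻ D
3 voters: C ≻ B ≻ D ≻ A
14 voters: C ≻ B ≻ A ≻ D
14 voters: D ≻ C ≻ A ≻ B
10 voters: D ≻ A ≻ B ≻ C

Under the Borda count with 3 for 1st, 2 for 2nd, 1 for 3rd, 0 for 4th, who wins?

C

A: 16×1 + 3×0 + 14×1 + 14×1 + 10×2 = 64
B: 16×3 + 3×2 + 14×2 + 14×0 + 10×1 = 92
C: 16×2 + 3×3 + 14×3 + 14×2 + 10×0 = 111
D: 16×0 + 3×1 + 14×0 + 14×3 + 10×3 = 75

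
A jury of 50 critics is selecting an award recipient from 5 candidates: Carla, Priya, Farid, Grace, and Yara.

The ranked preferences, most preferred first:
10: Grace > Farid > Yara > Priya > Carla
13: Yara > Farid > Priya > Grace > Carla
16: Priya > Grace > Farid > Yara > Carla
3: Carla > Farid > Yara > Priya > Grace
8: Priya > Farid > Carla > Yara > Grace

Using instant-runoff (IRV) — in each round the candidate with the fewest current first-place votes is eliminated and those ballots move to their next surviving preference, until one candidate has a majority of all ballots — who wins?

Round 1: Carla 3, Priya 24, Farid 0, Grace 10, Yara 13. Farid eliminated.
Round 2: Carla 3, Priya 24, Grace 10, Yara 13. Carla eliminated.
Round 3: Priya 24, Grace 10, Yara 16. Grace eliminated.
Round 4: Priya 24, Yara 26. Yara has a majority (≥26).

Yara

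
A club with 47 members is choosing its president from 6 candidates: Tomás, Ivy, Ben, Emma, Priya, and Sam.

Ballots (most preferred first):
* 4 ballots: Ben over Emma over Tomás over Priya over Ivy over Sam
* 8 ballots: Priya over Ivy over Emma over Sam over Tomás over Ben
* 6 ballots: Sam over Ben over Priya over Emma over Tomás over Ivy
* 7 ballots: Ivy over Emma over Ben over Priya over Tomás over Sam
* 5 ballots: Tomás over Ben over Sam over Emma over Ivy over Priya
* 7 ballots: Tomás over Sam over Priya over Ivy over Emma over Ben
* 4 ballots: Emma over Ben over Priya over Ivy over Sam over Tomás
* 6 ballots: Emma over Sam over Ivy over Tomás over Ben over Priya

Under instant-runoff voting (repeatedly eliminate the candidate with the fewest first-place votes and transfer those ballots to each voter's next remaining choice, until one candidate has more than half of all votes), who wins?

Emma

Round 1: Tomás 12, Ivy 7, Ben 4, Emma 10, Priya 8, Sam 6. Ben eliminated.
Round 2: Tomás 12, Ivy 7, Emma 14, Priya 8, Sam 6. Sam eliminated.
Round 3: Tomás 12, Ivy 7, Emma 14, Priya 14. Ivy eliminated.
Round 4: Tomás 12, Emma 21, Priya 14. Tomás eliminated.
Round 5: Emma 26, Priya 21. Emma has a majority (≥24).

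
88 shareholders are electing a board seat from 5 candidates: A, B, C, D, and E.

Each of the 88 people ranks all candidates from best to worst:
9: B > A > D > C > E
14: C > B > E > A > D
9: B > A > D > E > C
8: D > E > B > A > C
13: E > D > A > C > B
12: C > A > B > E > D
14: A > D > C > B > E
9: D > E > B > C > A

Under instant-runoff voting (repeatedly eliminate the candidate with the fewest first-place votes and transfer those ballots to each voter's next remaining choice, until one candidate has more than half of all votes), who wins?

Round 1: A 14, B 18, C 26, D 17, E 13. E eliminated.
Round 2: A 14, B 18, C 26, D 30. A eliminated.
Round 3: B 18, C 26, D 44. B eliminated.
Round 4: C 26, D 62. D has a majority (≥45).

D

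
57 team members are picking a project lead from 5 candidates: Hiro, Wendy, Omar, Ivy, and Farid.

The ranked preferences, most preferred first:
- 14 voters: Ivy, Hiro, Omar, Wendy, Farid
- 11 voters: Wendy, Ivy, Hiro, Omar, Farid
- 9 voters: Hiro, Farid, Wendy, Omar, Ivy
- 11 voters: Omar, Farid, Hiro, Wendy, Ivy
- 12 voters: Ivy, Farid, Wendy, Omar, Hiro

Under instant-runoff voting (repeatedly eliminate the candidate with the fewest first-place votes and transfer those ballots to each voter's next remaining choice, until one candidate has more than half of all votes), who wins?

Round 1: Hiro 9, Wendy 11, Omar 11, Ivy 26, Farid 0. Farid eliminated.
Round 2: Hiro 9, Wendy 11, Omar 11, Ivy 26. Hiro eliminated.
Round 3: Wendy 20, Omar 11, Ivy 26. Omar eliminated.
Round 4: Wendy 31, Ivy 26. Wendy has a majority (≥29).

Wendy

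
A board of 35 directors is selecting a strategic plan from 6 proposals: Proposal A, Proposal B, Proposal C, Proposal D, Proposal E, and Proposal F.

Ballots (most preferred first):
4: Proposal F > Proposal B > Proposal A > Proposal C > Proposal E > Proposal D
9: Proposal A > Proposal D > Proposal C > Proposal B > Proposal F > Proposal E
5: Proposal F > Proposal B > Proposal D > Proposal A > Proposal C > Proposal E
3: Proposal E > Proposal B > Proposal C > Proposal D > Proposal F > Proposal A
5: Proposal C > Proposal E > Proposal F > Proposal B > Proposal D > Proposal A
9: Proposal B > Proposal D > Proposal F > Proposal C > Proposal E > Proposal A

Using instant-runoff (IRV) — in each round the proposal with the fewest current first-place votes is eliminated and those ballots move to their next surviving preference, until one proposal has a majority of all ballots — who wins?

Round 1: Proposal A 9, Proposal B 9, Proposal C 5, Proposal D 0, Proposal E 3, Proposal F 9. Proposal D eliminated.
Round 2: Proposal A 9, Proposal B 9, Proposal C 5, Proposal E 3, Proposal F 9. Proposal E eliminated.
Round 3: Proposal A 9, Proposal B 12, Proposal C 5, Proposal F 9. Proposal C eliminated.
Round 4: Proposal A 9, Proposal B 12, Proposal F 14. Proposal A eliminated.
Round 5: Proposal B 21, Proposal F 14. Proposal B has a majority (≥18).

Proposal B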